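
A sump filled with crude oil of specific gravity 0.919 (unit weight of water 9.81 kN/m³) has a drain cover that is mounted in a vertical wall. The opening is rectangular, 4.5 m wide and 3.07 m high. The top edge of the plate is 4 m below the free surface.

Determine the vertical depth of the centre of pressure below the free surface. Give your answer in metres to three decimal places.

γ = 0.919 × 9.81 = 9.01539 kN/m³.
The centroid lies 3.07/2 = 1.535 m below the top edge, so the centroid depth is h_c = 4 + 1.535 = 5.535 m.
A = 4.5 × 3.07 = 13.815 m².
Resultant F = γ·h_c·A = 9.01539 × 5.535 × 13.815 = 689.371 kN.
I_c = b·h³/12 = 4.5 × 3.07³/12 = 10.8504 m⁴.
Centre of pressure: y_p = y_c + I_c/(y_c·A) = 5.535 + 10.8504/(5.535 × 13.815) = 5.535 + 0.141898 = 5.6769 m along the plane.

h_p = 5.677 m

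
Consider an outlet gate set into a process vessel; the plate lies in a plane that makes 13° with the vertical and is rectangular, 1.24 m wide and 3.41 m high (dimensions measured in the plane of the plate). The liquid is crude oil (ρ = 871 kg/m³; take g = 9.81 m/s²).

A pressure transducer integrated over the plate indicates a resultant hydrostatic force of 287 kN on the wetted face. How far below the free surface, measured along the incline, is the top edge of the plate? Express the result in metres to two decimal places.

y_top ≈ 6.45 m

γ = ρg = 871 × 9.81 / 1000 = 8.54451 kN/m³.
A = 1.24 × 3.41 = 4.2284 m².
From F = γ·h_c·A, the centroid depth is h_c = 287/(8.54451 × 4.2284) = 7.94362 m.
The plate makes 13° with the vertical, i.e. θ = 90° − 13° = 77° to the horizontal. Measuring y along the incline from the free-surface line, vertical depth h = y·sinθ with sinθ = 0.974370.
Along the incline, y_c = h_c/sinθ = 7.94362/0.974370 = 8.15257 m.
The centroid lies 3.41/2 = 1.705 m below the top edge, so the top edge sits at y_top = 8.15257 − 1.705 = 6.44757 m along the incline.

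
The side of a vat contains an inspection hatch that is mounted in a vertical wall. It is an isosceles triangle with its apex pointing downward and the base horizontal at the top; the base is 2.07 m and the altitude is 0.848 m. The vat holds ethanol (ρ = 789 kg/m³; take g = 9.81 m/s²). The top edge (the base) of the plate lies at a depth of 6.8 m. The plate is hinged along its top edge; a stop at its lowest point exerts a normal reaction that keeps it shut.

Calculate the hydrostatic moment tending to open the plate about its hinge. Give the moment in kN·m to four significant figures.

M ≈ 13.87 kN·m

γ = ρg = 789 × 9.81 / 1000 = 7.74009 kN/m³.
With the apex down, the centroid sits h/3 = 0.848/3 = 0.282667 m below the base (the top edge), so the centroid depth is h_c = 6.8 + 0.282667 = 7.08267 m.
A = ½ × 2.07 × 0.848 = 0.87768 m².
Resultant F = γ·h_c·A = 7.74009 × 7.08267 × 0.87768 = 48.1149 kN.
I_c = b·h³/36 = 2.07 × 0.848³/36 = 0.0350635 m⁴.
Centre of pressure: y_p = y_c + I_c/(y_c·A) = 7.08267 + 0.0350635/(7.08267 × 0.87768) = 7.08267 + 0.00564056 = 7.08831 m along the plane.
The resultant acts 0.282667 + 0.00564056 = 0.288308 m (along the plate) below the hinge at the top edge, so the moment about the hinge is M = F × 0.288308 = 48.1149 × 0.288308 = 13.8719 kN·m.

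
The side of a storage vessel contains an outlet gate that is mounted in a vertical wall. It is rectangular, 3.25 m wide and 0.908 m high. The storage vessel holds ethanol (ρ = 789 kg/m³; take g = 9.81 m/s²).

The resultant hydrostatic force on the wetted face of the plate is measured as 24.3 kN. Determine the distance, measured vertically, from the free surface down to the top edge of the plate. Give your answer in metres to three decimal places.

d_top ≈ 0.610 m

γ = ρg = 789 × 9.81 / 1000 = 7.74009 kN/m³.
A = 3.25 × 0.908 = 2.951 m².
From F = γ·h_c·A, the centroid depth is h_c = 24.3/(7.74009 × 2.951) = 1.06388 m.
The centroid lies 0.908/2 = 0.454 m below the top edge, so the top edge sits at h_top = 1.06388 − 0.454 = 0.60988 m below the surface.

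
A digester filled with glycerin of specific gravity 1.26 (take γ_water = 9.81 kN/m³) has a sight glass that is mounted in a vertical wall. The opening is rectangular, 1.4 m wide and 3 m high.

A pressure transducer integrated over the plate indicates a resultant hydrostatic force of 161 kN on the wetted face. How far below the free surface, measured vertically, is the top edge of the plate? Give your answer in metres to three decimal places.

d_top ≈ 1.601 m

γ = 1.26 × 9.81 = 12.3606 kN/m³.
A = 1.4 × 3 = 4.2 m².
From F = γ·h_c·A, the centroid depth is h_c = 161/(12.3606 × 4.2) = 3.10125 m.
The centroid lies 3/2 = 1.5 m below the top edge, so the top edge sits at h_top = 3.10125 − 1.5 = 1.60125 m below the surface.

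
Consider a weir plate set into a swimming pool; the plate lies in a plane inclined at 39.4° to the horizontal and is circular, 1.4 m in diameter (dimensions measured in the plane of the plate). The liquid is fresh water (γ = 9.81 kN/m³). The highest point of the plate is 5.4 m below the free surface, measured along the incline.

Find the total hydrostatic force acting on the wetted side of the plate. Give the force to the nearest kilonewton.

F ≈ 58 kN

γ = 9.81 kN/m³.
Let θ = 39.4° be the plate's angle to the horizontal; measure y along the incline from where the plane meets the free surface. Vertical depth h = y·sinθ with sinθ = 0.634731.
The centroid is at the centre, 0.7 m below the top of the plate, so y_c = 5.4 + 0.7 = 6.1 m and h_c = 6.1 × 0.634731 = 3.87186 m.
A = π(0.7)² = 1.53938 m².
Resultant F = γ·h_c·A = 9.81 × 3.87186 × 1.53938 = 58.4702 kN.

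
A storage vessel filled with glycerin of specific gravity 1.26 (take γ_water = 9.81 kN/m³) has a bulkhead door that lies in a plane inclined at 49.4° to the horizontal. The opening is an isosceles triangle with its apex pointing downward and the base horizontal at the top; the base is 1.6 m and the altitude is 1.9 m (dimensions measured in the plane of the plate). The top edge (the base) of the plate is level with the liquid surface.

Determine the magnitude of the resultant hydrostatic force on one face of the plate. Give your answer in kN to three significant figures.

γ = 1.26 × 9.81 = 12.3606 kN/m³.
Let θ = 49.4° be the plate's angle to the horizontal; measure y along the incline from where the plane meets the free surface. Vertical depth h = y·sinθ with sinθ = 0.759271.
With the apex down, the centroid sits h/3 = 1.9/3 = 0.633333 m below the base (the top edge), so y_c = 0.633333 m and h_c = 0.633333 × 0.759271 = 0.480871 m.
A = ½ × 1.6 × 1.9 = 1.52 m².
Resultant F = γ·h_c·A = 12.3606 × 0.480871 × 1.52 = 9.03466 kN.

F ≈ 9.03 kN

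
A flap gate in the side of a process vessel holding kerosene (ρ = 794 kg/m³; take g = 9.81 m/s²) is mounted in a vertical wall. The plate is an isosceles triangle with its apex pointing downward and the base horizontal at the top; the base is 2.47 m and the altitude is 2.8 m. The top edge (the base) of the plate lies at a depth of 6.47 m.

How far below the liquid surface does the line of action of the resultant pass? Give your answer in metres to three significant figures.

h_p = 7.46 m

γ = ρg = 794 × 9.81 / 1000 = 7.78914 kN/m³.
With the apex down, the centroid sits h/3 = 2.8/3 = 0.933333 m below the base (the top edge), so the centroid depth is h_c = 6.47 + 0.933333 = 7.40333 m.
A = ½ × 2.47 × 2.8 = 3.458 m².
Resultant F = γ·h_c·A = 7.78914 × 7.40333 × 3.458 = 199.408 kN.
I_c = b·h³/36 = 2.47 × 2.8³/36 = 1.50615 m⁴.
Centre of pressure: y_p = y_c + I_c/(y_c·A) = 7.40333 + 1.50615/(7.40333 × 3.458) = 7.40333 + 0.0588323 = 7.46216 m along the plane.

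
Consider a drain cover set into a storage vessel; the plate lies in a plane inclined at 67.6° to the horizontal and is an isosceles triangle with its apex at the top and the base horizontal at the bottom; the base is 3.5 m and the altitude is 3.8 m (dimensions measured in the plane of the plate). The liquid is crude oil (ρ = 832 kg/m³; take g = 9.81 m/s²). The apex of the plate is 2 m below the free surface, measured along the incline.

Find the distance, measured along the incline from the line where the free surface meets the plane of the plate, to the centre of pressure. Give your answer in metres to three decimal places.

y_p = 4.710 m

γ = ρg = 832 × 9.81 / 1000 = 8.16192 kN/m³.
Let θ = 67.6° be the plate's angle to the horizontal; measure y along the incline from where the plane meets the free surface. Vertical depth h = y·sinθ with sinθ = 0.924546.
With the apex up, the centroid sits 2h/3 = 2 × 3.8/3 = 2.53333 m below the apex, so y_c = 2 + 2.53333 = 4.53333 m and h_c = 4.53333 × 0.924546 = 4.19127 m.
A = ½ × 3.5 × 3.8 = 6.65 m².
Resultant F = γ·h_c·A = 8.16192 × 4.19127 × 6.65 = 227.489 kN.
I_c = b·h³/36 = 3.5 × 3.8³/36 = 5.33478 m⁴.
Centre of pressure: y_p = y_c + I_c/(y_c·A) = 4.53333 + 5.33478/(4.53333 × 6.65) = 4.53333 + 0.176961 = 4.71029 m along the plane.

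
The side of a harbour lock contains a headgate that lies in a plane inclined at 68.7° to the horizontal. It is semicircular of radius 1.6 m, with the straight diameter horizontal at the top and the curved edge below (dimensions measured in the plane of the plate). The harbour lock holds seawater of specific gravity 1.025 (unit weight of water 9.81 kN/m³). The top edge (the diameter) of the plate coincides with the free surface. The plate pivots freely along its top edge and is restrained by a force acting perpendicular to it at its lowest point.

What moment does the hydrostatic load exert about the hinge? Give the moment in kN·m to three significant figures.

M ≈ 24.1 kN·m

γ = 1.025 × 9.81 = 10.05525 kN/m³.
Let θ = 68.7° be the plate's angle to the horizontal; measure y along the incline from where the plane meets the free surface. Vertical depth h = y·sinθ with sinθ = 0.931691.
The centroid of a semicircle lies 4r/(3π) = 0.679061 m from the diameter, here below the top edge, so y_c = 0.679061 m and h_c = 0.679061 × 0.931691 = 0.632675 m.
A = πr²/2 = π × 1.6²/2 = 4.02124 m².
Resultant F = γ·h_c·A = 10.05525 × 0.632675 × 4.02124 = 25.5819 kN.
I_c = (π/8 − 8/(9π))·r⁴ = 0.109757 × 1.6⁴ = 0.719303 m⁴.
Centre of pressure: y_p = y_c + I_c/(y_c·A) = 0.679061 + 0.719303/(0.679061 × 4.02124) = 0.679061 + 0.263417 = 0.942478 m along the plane.
The resultant acts 0.679061 + 0.263417 = 0.942478 m (along the plate) below the hinge at the top edge, so the moment about the hinge is M = F × 0.942478 = 25.5819 × 0.942478 = 24.1104 kN·m.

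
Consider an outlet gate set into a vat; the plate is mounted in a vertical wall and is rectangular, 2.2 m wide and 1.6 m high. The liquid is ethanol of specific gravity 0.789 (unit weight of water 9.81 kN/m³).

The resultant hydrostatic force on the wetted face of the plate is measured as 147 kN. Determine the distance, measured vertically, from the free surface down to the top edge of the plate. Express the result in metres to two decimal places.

d_top ≈ 4.60 m

γ = 0.789 × 9.81 = 7.74009 kN/m³.
A = 2.2 × 1.6 = 3.52 m².
From F = γ·h_c·A, the centroid depth is h_c = 147/(7.74009 × 3.52) = 5.39546 m.
The centroid lies 1.6/2 = 0.8 m below the top edge, so the top edge sits at h_top = 5.39546 − 0.8 = 4.59546 m below the surface.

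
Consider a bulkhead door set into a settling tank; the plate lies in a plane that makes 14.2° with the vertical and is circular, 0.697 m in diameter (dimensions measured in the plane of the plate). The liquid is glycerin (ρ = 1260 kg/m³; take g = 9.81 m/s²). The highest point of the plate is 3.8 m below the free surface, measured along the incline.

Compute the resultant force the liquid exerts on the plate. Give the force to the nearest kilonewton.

γ = ρg = 1260 × 9.81 / 1000 = 12.3606 kN/m³.
The plate makes 14.2° with the vertical, i.e. θ = 90° − 14.2° = 75.8° to the horizontal. Measuring y along the incline from the free-surface line, vertical depth h = y·sinθ with sinθ = 0.969445.
The centroid is at the centre, 0.3485 m below the top of the plate, so y_c = 3.8 + 0.3485 = 4.1485 m and h_c = 4.1485 × 0.969445 = 4.02174 m.
A = π(0.3485)² = 0.381553 m².
Resultant F = γ·h_c·A = 12.3606 × 4.02174 × 0.381553 = 18.9674 kN.

F ≈ 19 kN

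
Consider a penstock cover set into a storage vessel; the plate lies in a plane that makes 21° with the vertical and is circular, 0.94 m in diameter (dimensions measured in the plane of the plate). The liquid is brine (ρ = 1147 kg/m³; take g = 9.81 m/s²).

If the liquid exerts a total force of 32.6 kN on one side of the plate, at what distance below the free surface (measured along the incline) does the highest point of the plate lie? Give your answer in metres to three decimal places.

γ = ρg = 1147 × 9.81 / 1000 = 11.25207 kN/m³.
A = π(0.47)² = 0.693978 m².
From F = γ·h_c·A, the centroid depth is h_c = 32.6/(11.25207 × 0.693978) = 4.17484 m.
The plate makes 21° with the vertical, i.e. θ = 90° − 21° = 69° to the horizontal. Measuring y along the incline from the free-surface line, vertical depth h = y·sinθ with sinθ = 0.933580.
Along the incline, y_c = h_c/sinθ = 4.17484/0.933580 = 4.47186 m.
The centroid is at the centre, 0.47 m below the top of the plate, so the highest point sits at y_top = 4.47186 − 0.47 = 4.00186 m along the incline.

y_top ≈ 4.002 m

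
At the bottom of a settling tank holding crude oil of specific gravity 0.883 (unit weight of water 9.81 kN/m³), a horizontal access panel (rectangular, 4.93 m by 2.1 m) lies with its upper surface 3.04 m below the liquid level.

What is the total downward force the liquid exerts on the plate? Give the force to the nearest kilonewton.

γ = 0.883 × 9.81 = 8.66223 kN/m³.
The plate is horizontal, so pressure is uniform at p = γ·h = 8.66223 × 3.04 = 26.3332 kN/m².
A = 4.93 × 2.1 = 10.353 m².
F = p·A = 26.3332 × 10.353 = 272.628 kN.

F ≈ 273 kN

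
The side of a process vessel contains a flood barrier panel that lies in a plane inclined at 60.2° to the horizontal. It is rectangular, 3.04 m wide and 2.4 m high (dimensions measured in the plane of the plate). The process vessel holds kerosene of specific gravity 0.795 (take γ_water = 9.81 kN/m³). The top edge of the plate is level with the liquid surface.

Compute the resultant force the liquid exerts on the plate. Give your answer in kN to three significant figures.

F ≈ 59.3 kN

γ = 0.795 × 9.81 = 7.79895 kN/m³.
Let θ = 60.2° be the plate's angle to the horizontal; measure y along the incline from where the plane meets the free surface. Vertical depth h = y·sinθ with sinθ = 0.867765.
The centroid lies 2.4/2 = 1.2 m below the top edge, so y_c = 1.2 m and h_c = 1.2 × 0.867765 = 1.04132 m.
A = 3.04 × 2.4 = 7.296 m².
Resultant F = γ·h_c·A = 7.79895 × 1.04132 × 7.296 = 59.2523 kN.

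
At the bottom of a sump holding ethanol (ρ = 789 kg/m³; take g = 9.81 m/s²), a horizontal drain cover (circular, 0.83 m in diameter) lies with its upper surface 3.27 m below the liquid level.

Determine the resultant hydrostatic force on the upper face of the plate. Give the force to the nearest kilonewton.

γ = ρg = 789 × 9.81 / 1000 = 7.74009 kN/m³.
The plate is horizontal, so pressure is uniform at p = γ·h = 7.74009 × 3.27 = 25.3101 kN/m².
A = π(0.415)² = 0.541061 m².
F = p·A = 25.3101 × 0.541061 = 13.6943 kN.

F ≈ 14 kN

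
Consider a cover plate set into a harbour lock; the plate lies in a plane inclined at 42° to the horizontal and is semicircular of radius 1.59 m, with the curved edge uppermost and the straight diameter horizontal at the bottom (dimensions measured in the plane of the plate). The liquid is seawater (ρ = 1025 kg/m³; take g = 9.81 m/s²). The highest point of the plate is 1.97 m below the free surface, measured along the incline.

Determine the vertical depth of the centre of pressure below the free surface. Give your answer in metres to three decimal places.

γ = ρg = 1025 × 9.81 / 1000 = 10.05525 kN/m³.
Let θ = 42° be the plate's angle to the horizontal; measure y along the incline from where the plane meets the free surface. Vertical depth h = y·sinθ with sinθ = 0.669131.
The centroid lies 4r/(3π) = 0.674817 m above the diameter, so r − 4r/(3π) = 1.59 − 0.674817 = 0.915183 m below the topmost point, so y_c = 1.97 + 0.915183 = 2.88518 m and h_c = 2.88518 × 0.669131 = 1.93056 m.
A = πr²/2 = π × 1.59²/2 = 3.97113 m².
Resultant F = γ·h_c·A = 10.05525 × 1.93056 × 3.97113 = 77.0886 kN.
I_c = (π/8 − 8/(9π))·r⁴ = 0.109757 × 1.59⁴ = 0.701489 m⁴.
Centre of pressure: y_p = y_c + I_c/(y_c·A) = 2.88518 + 0.701489/(2.88518 × 3.97113) = 2.88518 + 0.0612257 = 2.94641 m along the plane.
Vertically, h_p = y_p·sinθ = 2.94641 × 0.669131 = 1.97153 m.

h_p = 1.972 m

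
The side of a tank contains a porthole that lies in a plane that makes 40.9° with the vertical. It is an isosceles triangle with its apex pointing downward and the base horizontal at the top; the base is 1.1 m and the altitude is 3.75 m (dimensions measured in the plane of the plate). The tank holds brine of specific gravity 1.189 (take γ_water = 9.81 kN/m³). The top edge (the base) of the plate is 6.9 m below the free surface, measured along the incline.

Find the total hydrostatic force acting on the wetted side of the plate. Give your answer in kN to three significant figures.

γ = 1.189 × 9.81 = 11.66409 kN/m³.
The plate makes 40.9° with the vertical, i.e. θ = 90° − 40.9° = 49.1° to the horizontal. Measuring y along the incline from the free-surface line, vertical depth h = y·sinθ with sinθ = 0.755853.
With the apex down, the centroid sits h/3 = 3.75/3 = 1.25 m below the base (the top edge), so y_c = 6.9 + 1.25 = 8.15 m and h_c = 8.15 × 0.755853 = 6.1602 m.
A = ½ × 1.1 × 3.75 = 2.0625 m².
Resultant F = γ·h_c·A = 11.66409 × 6.1602 × 2.0625 = 148.197 kN.

F ≈ 148 kN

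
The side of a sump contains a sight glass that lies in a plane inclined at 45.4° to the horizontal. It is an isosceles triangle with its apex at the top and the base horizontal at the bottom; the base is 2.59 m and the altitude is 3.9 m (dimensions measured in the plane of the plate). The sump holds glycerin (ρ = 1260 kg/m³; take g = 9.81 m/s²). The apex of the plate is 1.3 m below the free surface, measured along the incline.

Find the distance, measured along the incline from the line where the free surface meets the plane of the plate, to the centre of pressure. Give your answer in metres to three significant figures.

γ = ρg = 1260 × 9.81 / 1000 = 12.3606 kN/m³.
Let θ = 45.4° be the plate's angle to the horizontal; measure y along the incline from where the plane meets the free surface. Vertical depth h = y·sinθ with sinθ = 0.712026.
With the apex up, the centroid sits 2h/3 = 2 × 3.9/3 = 2.6 m below the apex, so y_c = 1.3 + 2.6 = 3.9 m and h_c = 3.9 × 0.712026 = 2.7769 m.
A = ½ × 2.59 × 3.9 = 5.0505 m².
Resultant F = γ·h_c·A = 12.3606 × 2.7769 × 5.0505 = 173.354 kN.
I_c = b·h³/36 = 2.59 × 3.9³/36 = 4.26767 m⁴.
Centre of pressure: y_p = y_c + I_c/(y_c·A) = 3.9 + 4.26767/(3.9 × 5.0505) = 3.9 + 0.216667 = 4.11667 m along the plane.

y_p = 4.12 m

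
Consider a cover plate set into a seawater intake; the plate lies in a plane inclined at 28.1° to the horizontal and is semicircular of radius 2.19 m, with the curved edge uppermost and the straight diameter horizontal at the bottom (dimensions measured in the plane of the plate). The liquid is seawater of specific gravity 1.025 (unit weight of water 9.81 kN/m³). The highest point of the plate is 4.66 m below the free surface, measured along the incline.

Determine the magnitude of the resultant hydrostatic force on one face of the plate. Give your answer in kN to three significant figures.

γ = 1.025 × 9.81 = 10.05525 kN/m³.
Let θ = 28.1° be the plate's angle to the horizontal; measure y along the incline from where the plane meets the free surface. Vertical depth h = y·sinθ with sinθ = 0.471012.
The centroid lies 4r/(3π) = 0.929465 m above the diameter, so r − 4r/(3π) = 2.19 − 0.929465 = 1.26053 m below the topmost point, so y_c = 4.66 + 1.26053 = 5.92053 m and h_c = 5.92053 × 0.471012 = 2.78864 m.
A = πr²/2 = π × 2.19²/2 = 7.5337 m².
Resultant F = γ·h_c·A = 10.05525 × 2.78864 × 7.5337 = 211.249 kN.

F ≈ 211 kN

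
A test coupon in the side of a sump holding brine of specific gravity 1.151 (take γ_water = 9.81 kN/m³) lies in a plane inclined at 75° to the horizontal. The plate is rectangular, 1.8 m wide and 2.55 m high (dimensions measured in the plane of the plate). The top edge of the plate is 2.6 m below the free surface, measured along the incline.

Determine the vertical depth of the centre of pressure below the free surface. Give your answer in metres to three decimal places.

γ = 1.151 × 9.81 = 11.29131 kN/m³.
Let θ = 75° be the plate's angle to the horizontal; measure y along the incline from where the plane meets the free surface. Vertical depth h = y·sinθ with sinθ = 0.965926.
The centroid lies 2.55/2 = 1.275 m below the top edge, so y_c = 2.6 + 1.275 = 3.875 m and h_c = 3.875 × 0.965926 = 3.74296 m.
A = 1.8 × 2.55 = 4.59 m².
Resultant F = γ·h_c·A = 11.29131 × 3.74296 × 4.59 = 193.987 kN.
I_c = b·h³/12 = 1.8 × 2.55³/12 = 2.48721 m⁴.
Centre of pressure: y_p = y_c + I_c/(y_c·A) = 3.875 + 2.48721/(3.875 × 4.59) = 3.875 + 0.139839 = 4.01484 m along the plane.
Vertically, h_p = y_p·sinθ = 4.01484 × 0.965926 = 3.87804 m.

h_p = 3.878 m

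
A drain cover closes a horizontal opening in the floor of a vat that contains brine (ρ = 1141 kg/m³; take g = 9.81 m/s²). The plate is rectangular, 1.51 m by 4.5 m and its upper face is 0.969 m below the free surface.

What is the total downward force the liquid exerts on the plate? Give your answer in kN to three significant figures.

γ = ρg = 1141 × 9.81 / 1000 = 11.19321 kN/m³.
The plate is horizontal, so pressure is uniform at p = γ·h = 11.19321 × 0.969 = 10.8462 kN/m².
A = 1.51 × 4.5 = 6.795 m².
F = p·A = 10.8462 × 6.795 = 73.6999 kN.

F ≈ 73.7 kN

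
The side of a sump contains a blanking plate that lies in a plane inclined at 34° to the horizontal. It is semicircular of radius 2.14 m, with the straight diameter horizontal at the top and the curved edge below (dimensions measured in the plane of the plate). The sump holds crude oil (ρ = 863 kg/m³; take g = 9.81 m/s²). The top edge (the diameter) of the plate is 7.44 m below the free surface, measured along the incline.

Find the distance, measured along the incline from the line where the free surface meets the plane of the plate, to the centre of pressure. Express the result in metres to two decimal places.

γ = ρg = 863 × 9.81 / 1000 = 8.46603 kN/m³.
Let θ = 34° be the plate's angle to the horizontal; measure y along the incline from where the plane meets the free surface. Vertical depth h = y·sinθ with sinθ = 0.559193.
The centroid of a semicircle lies 4r/(3π) = 0.908244 m from the diameter, here below the top edge, so y_c = 7.44 + 0.908244 = 8.34824 m and h_c = 8.34824 × 0.559193 = 4.66828 m.
A = πr²/2 = π × 2.14²/2 = 7.19362 m².
Resultant F = γ·h_c·A = 8.46603 × 4.66828 × 7.19362 = 284.305 kN.
I_c = (π/8 − 8/(9π))·r⁴ = 0.109757 × 2.14⁴ = 2.3019 m⁴.
Centre of pressure: y_p = y_c + I_c/(y_c·A) = 8.34824 + 2.3019/(8.34824 × 7.19362) = 8.34824 + 0.0383305 = 8.38657 m along the plane.

y_p = 8.39 m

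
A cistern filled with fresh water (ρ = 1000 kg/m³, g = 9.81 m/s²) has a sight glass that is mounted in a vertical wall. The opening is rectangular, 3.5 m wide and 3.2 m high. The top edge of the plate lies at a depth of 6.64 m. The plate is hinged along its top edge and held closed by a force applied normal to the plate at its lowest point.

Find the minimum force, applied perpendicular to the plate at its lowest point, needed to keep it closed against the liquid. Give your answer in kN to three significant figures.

P ≈ 482 kN

γ = ρg = 1000 × 9.81 = 9810 N/m³ = 9.81 kN/m³.
The centroid lies 3.2/2 = 1.6 m below the top edge, so the centroid depth is h_c = 6.64 + 1.6 = 8.24 m.
A = 3.5 × 3.2 = 11.2 m².
Resultant F = γ·h_c·A = 9.81 × 8.24 × 11.2 = 905.345 kN.
I_c = b·h³/12 = 3.5 × 3.2³/12 = 9.55733 m⁴.
Centre of pressure: y_p = y_c + I_c/(y_c·A) = 8.24 + 9.55733/(8.24 × 11.2) = 8.24 + 0.10356 = 8.34356 m along the plane.
The resultant acts 1.6 + 0.10356 = 1.70356 m (along the plate) below the hinge at the top edge, so the moment about the hinge is M = F × 1.70356 = 905.345 × 1.70356 = 1542.31 kN·m.
A normal force at the bottom, 3.2 m from the hinge, must supply this moment: P = 1542.31/3.2 = 481.972 kN.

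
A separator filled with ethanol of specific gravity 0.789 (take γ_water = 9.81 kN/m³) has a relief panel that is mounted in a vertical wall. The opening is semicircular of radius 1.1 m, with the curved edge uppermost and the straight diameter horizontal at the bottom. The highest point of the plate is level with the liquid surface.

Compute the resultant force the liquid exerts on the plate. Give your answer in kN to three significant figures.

F ≈ 9.31 kN

γ = 0.789 × 9.81 = 7.74009 kN/m³.
The centroid lies 4r/(3π) = 0.466854 m above the diameter, so r − 4r/(3π) = 1.1 − 0.466854 = 0.633146 m below the topmost point, so the centroid depth is h_c = 0.633146 m.
A = πr²/2 = π × 1.1²/2 = 1.90066 m².
Resultant F = γ·h_c·A = 7.74009 × 0.633146 × 1.90066 = 9.31439 kN.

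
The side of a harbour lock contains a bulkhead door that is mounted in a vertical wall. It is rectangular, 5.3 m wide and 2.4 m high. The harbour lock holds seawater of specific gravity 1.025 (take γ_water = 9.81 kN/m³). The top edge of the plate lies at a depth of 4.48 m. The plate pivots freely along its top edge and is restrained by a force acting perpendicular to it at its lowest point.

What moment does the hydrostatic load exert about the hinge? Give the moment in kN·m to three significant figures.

γ = 1.025 × 9.81 = 10.05525 kN/m³.
The centroid lies 2.4/2 = 1.2 m below the top edge, so the centroid depth is h_c = 4.48 + 1.2 = 5.68 m.
A = 5.3 × 2.4 = 12.72 m².
Resultant F = γ·h_c·A = 10.05525 × 5.68 × 12.72 = 726.488 kN.
I_c = b·h³/12 = 5.3 × 2.4³/12 = 6.1056 m⁴.
Centre of pressure: y_p = y_c + I_c/(y_c·A) = 5.68 + 6.1056/(5.68 × 12.72) = 5.68 + 0.084507 = 5.76451 m along the plane.
The resultant acts 1.2 + 0.084507 = 1.28451 m (along the plate) below the hinge at the top edge, so the moment about the hinge is M = F × 1.28451 = 726.488 × 1.28451 = 933.181 kN·m.

M ≈ 933 kN·m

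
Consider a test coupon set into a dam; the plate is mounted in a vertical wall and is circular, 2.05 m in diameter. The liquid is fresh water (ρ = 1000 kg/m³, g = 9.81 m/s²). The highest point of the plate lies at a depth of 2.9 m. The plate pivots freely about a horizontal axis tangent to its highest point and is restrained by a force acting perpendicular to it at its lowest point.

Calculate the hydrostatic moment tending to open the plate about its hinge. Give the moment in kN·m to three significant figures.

M ≈ 139 kN·m

γ = ρg = 1000 × 9.81 = 9810 N/m³ = 9.81 kN/m³.
The centroid is at the centre, 1.025 m below the top of the plate, so the centroid depth is h_c = 2.9 + 1.025 = 3.925 m.
A = π(1.025)² = 3.30064 m².
Resultant F = γ·h_c·A = 9.81 × 3.925 × 3.30064 = 127.089 kN.
I_c = πr⁴/4 = π × 1.025⁴/4 = 0.866933 m⁴.
Centre of pressure: y_p = y_c + I_c/(y_c·A) = 3.925 + 0.866933/(3.925 × 3.30064) = 3.925 + 0.0669187 = 3.99192 m along the plane.
The resultant acts 1.025 + 0.0669187 = 1.09192 m (along the plate) below the hinge at the top edge, so the moment about the hinge is M = F × 1.09192 = 127.089 × 1.09192 = 138.771 kN·m.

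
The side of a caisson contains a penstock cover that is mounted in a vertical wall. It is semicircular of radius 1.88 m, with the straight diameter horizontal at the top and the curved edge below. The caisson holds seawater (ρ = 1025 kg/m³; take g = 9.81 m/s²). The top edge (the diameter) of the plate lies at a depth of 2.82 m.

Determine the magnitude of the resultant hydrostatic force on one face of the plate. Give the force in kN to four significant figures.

F ≈ 202.0 kN

γ = ρg = 1025 × 9.81 / 1000 = 10.05525 kN/m³.
The centroid of a semicircle lies 4r/(3π) = 0.797897 m from the diameter, here below the top edge, so the centroid depth is h_c = 2.82 + 0.797897 = 3.6179 m.
A = πr²/2 = π × 1.88²/2 = 5.55182 m².
Resultant F = γ·h_c·A = 10.05525 × 3.6179 × 5.55182 = 201.969 kN.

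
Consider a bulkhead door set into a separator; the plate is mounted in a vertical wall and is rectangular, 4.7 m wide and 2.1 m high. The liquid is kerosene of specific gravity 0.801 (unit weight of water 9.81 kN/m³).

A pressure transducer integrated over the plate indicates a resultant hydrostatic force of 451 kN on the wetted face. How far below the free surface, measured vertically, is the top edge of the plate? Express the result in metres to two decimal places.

d_top ≈ 4.77 m

γ = 0.801 × 9.81 = 7.85781 kN/m³.
A = 4.7 × 2.1 = 9.87 m².
From F = γ·h_c·A, the centroid depth is h_c = 451/(7.85781 × 9.87) = 5.81511 m.
The centroid lies 2.1/2 = 1.05 m below the top edge, so the top edge sits at h_top = 5.81511 − 1.05 = 4.76511 m below the surface.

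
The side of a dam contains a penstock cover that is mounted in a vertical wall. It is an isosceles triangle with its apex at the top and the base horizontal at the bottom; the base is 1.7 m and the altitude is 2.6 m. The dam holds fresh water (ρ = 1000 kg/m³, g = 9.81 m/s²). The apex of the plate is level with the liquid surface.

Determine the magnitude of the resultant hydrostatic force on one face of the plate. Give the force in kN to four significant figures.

γ = ρg = 1000 × 9.81 = 9810 N/m³ = 9.81 kN/m³.
With the apex up, the centroid sits 2h/3 = 2 × 2.6/3 = 1.73333 m below the apex, so the centroid depth is h_c = 1.73333 m.
A = ½ × 1.7 × 2.6 = 2.21 m².
Resultant F = γ·h_c·A = 9.81 × 1.73333 × 2.21 = 37.5788 kN.

F ≈ 37.58 kN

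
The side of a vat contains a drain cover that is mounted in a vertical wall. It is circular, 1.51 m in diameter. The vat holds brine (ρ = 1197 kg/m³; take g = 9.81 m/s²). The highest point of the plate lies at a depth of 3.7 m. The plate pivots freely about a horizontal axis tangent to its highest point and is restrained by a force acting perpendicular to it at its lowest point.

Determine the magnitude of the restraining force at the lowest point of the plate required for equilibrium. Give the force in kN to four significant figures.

γ = ρg = 1197 × 9.81 / 1000 = 11.74257 kN/m³.
The centroid is at the centre, 0.755 m below the top of the plate, so the centroid depth is h_c = 3.7 + 0.755 = 4.455 m.
A = π(0.755)² = 1.79079 m².
Resultant F = γ·h_c·A = 11.74257 × 4.455 × 1.79079 = 93.6819 kN.
I_c = πr⁴/4 = π × 0.755⁴/4 = 0.255198 m⁴.
Centre of pressure: y_p = y_c + I_c/(y_c·A) = 4.455 + 0.255198/(4.455 × 1.79079) = 4.455 + 0.0319878 = 4.48699 m along the plane.
The resultant acts 0.755 + 0.0319878 = 0.786988 m (along the plate) below the hinge at the top edge, so the moment about the hinge is M = F × 0.786988 = 93.6819 × 0.786988 = 73.7265 kN·m.
A normal force at the bottom, 1.51 m from the hinge, must supply this moment: P = 73.7265/1.51 = 48.8255 kN.

P ≈ 48.83 kN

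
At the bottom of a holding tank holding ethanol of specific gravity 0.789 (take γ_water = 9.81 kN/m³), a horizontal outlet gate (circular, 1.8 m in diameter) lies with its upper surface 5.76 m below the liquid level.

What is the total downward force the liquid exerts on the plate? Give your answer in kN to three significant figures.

γ = 0.789 × 9.81 = 7.74009 kN/m³.
The plate is horizontal, so pressure is uniform at p = γ·h = 7.74009 × 5.76 = 44.5829 kN/m².
A = π(0.9)² = 2.54469 m².
F = p·A = 44.5829 × 2.54469 = 113.45 kN.

F ≈ 113 kN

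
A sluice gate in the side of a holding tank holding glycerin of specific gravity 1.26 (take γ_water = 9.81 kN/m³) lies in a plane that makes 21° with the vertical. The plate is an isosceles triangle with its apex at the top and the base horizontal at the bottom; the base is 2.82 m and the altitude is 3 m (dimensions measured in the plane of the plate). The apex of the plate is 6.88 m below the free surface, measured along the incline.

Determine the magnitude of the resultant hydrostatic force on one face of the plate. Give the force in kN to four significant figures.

γ = 1.26 × 9.81 = 12.3606 kN/m³.
The plate makes 21° with the vertical, i.e. θ = 90° − 21° = 69° to the horizontal. Measuring y along the incline from the free-surface line, vertical depth h = y·sinθ with sinθ = 0.933580.
With the apex up, the centroid sits 2h/3 = 2 × 3/3 = 2 m below the apex, so y_c = 6.88 + 2 = 8.88 m and h_c = 8.88 × 0.933580 = 8.29019 m.
A = ½ × 2.82 × 3 = 4.23 m².
Resultant F = γ·h_c·A = 12.3606 × 8.29019 × 4.23 = 433.455 kN.

F ≈ 433.5 kN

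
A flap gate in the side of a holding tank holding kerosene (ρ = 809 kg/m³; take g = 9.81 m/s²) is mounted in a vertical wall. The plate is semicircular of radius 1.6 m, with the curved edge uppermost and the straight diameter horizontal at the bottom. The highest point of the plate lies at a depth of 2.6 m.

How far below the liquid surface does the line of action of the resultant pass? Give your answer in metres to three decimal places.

h_p = 3.572 m

γ = ρg = 809 × 9.81 / 1000 = 7.93629 kN/m³.
The centroid lies 4r/(3π) = 0.679061 m above the diameter, so r − 4r/(3π) = 1.6 − 0.679061 = 0.920939 m below the topmost point, so the centroid depth is h_c = 2.6 + 0.920939 = 3.52094 m.
A = πr²/2 = π × 1.6²/2 = 4.02124 m².
Resultant F = γ·h_c·A = 7.93629 × 3.52094 × 4.02124 = 112.366 kN.
I_c = (π/8 − 8/(9π))·r⁴ = 0.109757 × 1.6⁴ = 0.719303 m⁴.
Centre of pressure: y_p = y_c + I_c/(y_c·A) = 3.52094 + 0.719303/(3.52094 × 4.02124) = 3.52094 + 0.0508035 = 3.57174 m along the plane.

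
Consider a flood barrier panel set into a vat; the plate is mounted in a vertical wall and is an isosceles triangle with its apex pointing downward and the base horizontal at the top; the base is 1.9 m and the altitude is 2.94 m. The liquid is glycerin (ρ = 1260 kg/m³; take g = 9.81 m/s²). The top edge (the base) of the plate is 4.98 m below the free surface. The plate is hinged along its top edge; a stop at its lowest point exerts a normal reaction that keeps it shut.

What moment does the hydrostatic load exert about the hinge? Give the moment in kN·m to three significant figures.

γ = ρg = 1260 × 9.81 / 1000 = 12.3606 kN/m³.
With the apex down, the centroid sits h/3 = 2.94/3 = 0.98 m below the base (the top edge), so the centroid depth is h_c = 4.98 + 0.98 = 5.96 m.
A = ½ × 1.9 × 2.94 = 2.793 m².
Resultant F = γ·h_c·A = 12.3606 × 5.96 × 2.793 = 205.758 kN.
I_c = b·h³/36 = 1.9 × 2.94³/36 = 1.3412 m⁴.
Centre of pressure: y_p = y_c + I_c/(y_c·A) = 5.96 + 1.3412/(5.96 × 2.793) = 5.96 + 0.0805706 = 6.04057 m along the plane.
The resultant acts 0.98 + 0.0805706 = 1.06057 m (along the plate) below the hinge at the top edge, so the moment about the hinge is M = F × 1.06057 = 205.758 × 1.06057 = 218.221 kN·m.

M ≈ 218 kN·m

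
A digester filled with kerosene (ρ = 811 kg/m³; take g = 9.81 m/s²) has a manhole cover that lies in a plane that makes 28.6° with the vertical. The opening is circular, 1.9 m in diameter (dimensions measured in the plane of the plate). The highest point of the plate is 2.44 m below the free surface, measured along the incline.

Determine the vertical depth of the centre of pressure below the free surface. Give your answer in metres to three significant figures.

γ = ρg = 811 × 9.81 / 1000 = 7.95591 kN/m³.
The plate makes 28.6° with the vertical, i.e. θ = 90° − 28.6° = 61.4° to the horizontal. Measuring y along the incline from the free-surface line, vertical depth h = y·sinθ with sinθ = 0.877983.
The centroid is at the centre, 0.95 m below the top of the plate, so y_c = 2.44 + 0.95 = 3.39 m and h_c = 3.39 × 0.877983 = 2.97636 m.
A = π(0.95)² = 2.83529 m².
Resultant F = γ·h_c·A = 7.95591 × 2.97636 × 2.83529 = 67.1387 kN.
I_c = πr⁴/4 = π × 0.95⁴/4 = 0.639712 m⁴.
Centre of pressure: y_p = y_c + I_c/(y_c·A) = 3.39 + 0.639712/(3.39 × 2.83529) = 3.39 + 0.066556 = 3.45656 m along the plane.
Vertically, h_p = y_p·sinθ = 3.45656 × 0.877983 = 3.0348 m.

h_p = 3.03 m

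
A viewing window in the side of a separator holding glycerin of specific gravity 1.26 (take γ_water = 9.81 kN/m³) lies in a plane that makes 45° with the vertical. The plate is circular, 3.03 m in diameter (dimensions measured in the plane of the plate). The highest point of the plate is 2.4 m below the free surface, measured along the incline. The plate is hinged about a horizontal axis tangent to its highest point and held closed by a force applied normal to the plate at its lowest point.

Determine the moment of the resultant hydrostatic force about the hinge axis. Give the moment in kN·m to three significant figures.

γ = 1.26 × 9.81 = 12.3606 kN/m³.
The plate makes 45° with the vertical, i.e. θ = 90° − 45° = 45° to the horizontal. Measuring y along the incline from the free-surface line, vertical depth h = y·sinθ with sinθ = 0.707107.
The centroid is at the centre, 1.515 m below the top of the plate, so y_c = 2.4 + 1.515 = 3.915 m and h_c = 3.915 × 0.707107 = 2.76832 m.
A = π(1.515)² = 7.21066 m².
Resultant F = γ·h_c·A = 12.3606 × 2.76832 × 7.21066 = 246.735 kN.
I_c = πr⁴/4 = π × 1.515⁴/4 = 4.13752 m⁴.
Centre of pressure: y_p = y_c + I_c/(y_c·A) = 3.915 + 4.13752/(3.915 × 7.21066) = 3.915 + 0.146566 = 4.06157 m along the plane.
The resultant acts 1.515 + 0.146566 = 1.66157 m (along the plate) below the hinge at the top edge, so the moment about the hinge is M = F × 1.66157 = 246.735 × 1.66157 = 409.967 kN·m.

M ≈ 410 kN·m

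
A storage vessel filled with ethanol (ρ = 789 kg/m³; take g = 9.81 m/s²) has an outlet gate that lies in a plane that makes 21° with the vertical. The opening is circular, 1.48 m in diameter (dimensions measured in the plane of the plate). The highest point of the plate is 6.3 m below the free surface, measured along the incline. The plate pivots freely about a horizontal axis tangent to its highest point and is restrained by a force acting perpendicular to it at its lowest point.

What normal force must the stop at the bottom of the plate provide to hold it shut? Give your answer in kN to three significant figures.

P ≈ 44.9 kN

γ = ρg = 789 × 9.81 / 1000 = 7.74009 kN/m³.
The plate makes 21° with the vertical, i.e. θ = 90° − 21° = 69° to the horizontal. Measuring y along the incline from the free-surface line, vertical depth h = y·sinθ with sinθ = 0.933580.
The centroid is at the centre, 0.74 m below the top of the plate, so y_c = 6.3 + 0.74 = 7.04 m and h_c = 7.04 × 0.933580 = 6.5724 m.
A = π(0.74)² = 1.72034 m².
Resultant F = γ·h_c·A = 7.74009 × 6.5724 × 1.72034 = 87.5154 kN.
I_c = πr⁴/4 = π × 0.74⁴/4 = 0.235514 m⁴.
Centre of pressure: y_p = y_c + I_c/(y_c·A) = 7.04 + 0.235514/(7.04 × 1.72034) = 7.04 + 0.019446 = 7.05945 m along the plane.
The resultant acts 0.74 + 0.019446 = 0.759446 m (along the plate) below the hinge at the top edge, so the moment about the hinge is M = F × 0.759446 = 87.5154 × 0.759446 = 66.4632 kN·m.
A normal force at the bottom, 1.48 m from the hinge, must supply this moment: P = 66.4632/1.48 = 44.9076 kN.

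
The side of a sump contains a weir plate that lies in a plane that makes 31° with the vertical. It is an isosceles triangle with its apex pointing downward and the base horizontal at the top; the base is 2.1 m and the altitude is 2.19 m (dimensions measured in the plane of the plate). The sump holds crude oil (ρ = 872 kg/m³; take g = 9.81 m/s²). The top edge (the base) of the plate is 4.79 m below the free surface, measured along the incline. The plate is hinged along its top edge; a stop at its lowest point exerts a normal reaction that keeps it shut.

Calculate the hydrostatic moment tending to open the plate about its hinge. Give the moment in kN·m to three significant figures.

M ≈ 72.4 kN·m

γ = ρg = 872 × 9.81 / 1000 = 8.55432 kN/m³.
The plate makes 31° with the vertical, i.e. θ = 90° − 31° = 59° to the horizontal. Measuring y along the incline from the free-surface line, vertical depth h = y·sinθ with sinθ = 0.857167.
With the apex down, the centroid sits h/3 = 2.19/3 = 0.73 m below the base (the top edge), so y_c = 4.79 + 0.73 = 5.52 m and h_c = 5.52 × 0.857167 = 4.73156 m.
A = ½ × 2.1 × 2.19 = 2.2995 m².
Resultant F = γ·h_c·A = 8.55432 × 4.73156 × 2.2995 = 93.0729 kN.
I_c = b·h³/36 = 2.1 × 2.19³/36 = 0.612702 m⁴.
Centre of pressure: y_p = y_c + I_c/(y_c·A) = 5.52 + 0.612702/(5.52 × 2.2995) = 5.52 + 0.0482699 = 5.56827 m along the plane.
The resultant acts 0.73 + 0.0482699 = 0.77827 m (along the plate) below the hinge at the top edge, so the moment about the hinge is M = F × 0.77827 = 93.0729 × 0.77827 = 72.4358 kN·m.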